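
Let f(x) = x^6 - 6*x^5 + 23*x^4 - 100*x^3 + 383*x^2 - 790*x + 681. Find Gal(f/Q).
The polynomial f is an irreducible sextic over Q, so G = Gal(f/Q) is one of the 16 transitive subgroups 6T1, ..., 6T16 of S_6. The discriminant of f is -7990769474338816, which is not a perfect square, so G is not contained in A_6. The transitive groups of degree 6 not contained in A_6 are: C_6 (6T1, order 6), S_3 (6T2, order 6), D_6 (6T3, order 12), C_3 x S_3 (6T5, order 18), A_4 x C_2 (6T6, order 24), S_4 (6T8, order 24), S_3 x S_3 (6T9, order 36), S_4 x C_2 (6T11, order 48), (S_3 x S_3) : C_2 (6T13, order 72), PGL(2,5) (6T14, order 120), S_6 (6T16, order 720). By Dedekind's theorem, for a prime p not dividing disc(f) the degrees of the irreducible factors of f mod p form the cycle type of an element of G. Factoring f modulo the 17 such primes p <= 71 (skipping 2, 11, 31, which divide the discriminant), each new pattern first appears at: mod 3: f = (x)(x + 2)(x^4 + x^3 + 2x + 1), pattern 4+1+1; mod 5: f = (x^3 + x^2 + 4x + 1)(x^3 + 3x^2 + x + 1), pattern 3+3; mod 7: f = (x^6 + x^5 + 2x^4 + 5x^3 + 5x^2 + x + 2), pattern 6; mod 13: f = (x^2 + 11)(x^4 + 7x^3 + 12x^2 + 5x + 4), pattern 4+2; mod 37: f = (x + 2)(x + 22)(x^2 + 3x + 32)(x^2 + 4x + 26), pattern 2+2+1+1; mod 47: f = (x + 2)(x + 12)(x + 38)(x + 39)(x^2 + 44x + 15), pattern 2+1+1+1+1; mod 67: f = (x^2 + 29x + 62)(x^2 + 49x + 30)(x^2 + 50x + 37), pattern 2+2+2. No other pattern occurs in this range, so the set of observed cycle types is {4+1+1, 3+3, 6, 4+2, 2+2+1+1, 2+1+1+1+1, 2+2+2}. The candidates containing elements of all these cycle types are S_4 x C_2 (6T11) of order 48, S_6 (6T16) of order 720; the others are excluded. The observed types are precisely the cycle types that occur in S_4 x C_2 (6T11) (apart from the identity). Each of the other remaining candidates has further cycle types, and by the Chebotarev density theorem the matching factorization patterns would occur for a proportion of primes equal to their share of the group: S_6 (6T16) additionally contains elements of type 5+1, 3+2+1, 3+1+1+1 (304 of its 720 elements, about 42% of primes). None of the 17 primes tested shows any such pattern (for each of these groups the chance of that is below 10^-4), which rules them out. Hence G = S_4 x C_2 (6T11), of order 48.

S_4 x C_2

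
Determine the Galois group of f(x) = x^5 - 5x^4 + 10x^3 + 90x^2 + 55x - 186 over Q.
5T3: F_20

The polynomial f is an irreducible quintic over Q, so G = Gal(f/Q) is a transitive subgroup of S_5: one of C_5 (5T1, order 5), D_5 (5T2, order 10), F_20 (5T3, order 20), A_5 (5T4, order 60) or S_5 (5T5, order 120). The discriminant of f is 137845314453125, which is not a perfect square, so G is not contained in A_5. The transitive groups of degree 5 not contained in A_5 are: F_20 (5T3, order 20), S_5 (5T5, order 120). By Dedekind's theorem, for a prime p not dividing disc(f) the degrees of the irreducible factors of f mod p form the cycle type of an element of G. Factoring f modulo the 18 such primes p <= 71 (skipping 5, 31, which divide the discriminant), each new pattern first appears at: mod 2: f = (x)(x^4 + x^3 + 1), pattern 4+1; mod 11: f = (x^5 + 6x^4 + 10x^3 + 2x^2 + 1), pattern 5; mod 19: f = (x + 13)(x^2 + 10x + 13)(x^2 + 10x + 17), pattern 2+2+1. No other pattern occurs in this range, so the set of observed cycle types is {4+1, 5, 2+2+1}. The candidates containing elements of all these cycle types are F_20 (5T3) of order 20, S_5 (5T5) of order 120; the others are excluded. The observed types are precisely the cycle types that occur in F_20 (5T3) (apart from the identity). Each of the other remaining candidates has further cycle types, and by the Chebotarev density theorem the matching factorization patterns would occur for a proportion of primes equal to their share of the group: S_5 (5T5) additionally contains elements of type 3+2, 3+1+1, 2+1+1+1 (50 of its 120 elements, about 42% of primes). None of the 18 primes tested shows any such pattern (for each of these groups the chance of that is below 10^-4), which rules them out. Hence G = F_20 (5T3), of order 20.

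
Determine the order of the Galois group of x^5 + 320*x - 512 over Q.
The degree of the splitting field over Q equals the order of the Galois group, so first determine the group. The polynomial f is an irreducible quintic over Q, so G = Gal(f/Q) is a transitive subgroup of S_5: one of C_5 (5T1, order 5), D_5 (5T2, order 10), F_20 (5T3, order 20), A_5 (5T4, order 60) or S_5 (5T5, order 120). The discriminant of f is 1073741824000000 = 32768000^2, a perfect square, so G is contained in A_5. The transitive groups of degree 5 contained in A_5 are: C_5 (5T1, order 5), D_5 (5T2, order 10), A_5 (5T4, order 60). By Dedekind's theorem, for a prime p not dividing disc(f) the degrees of the irreducible factors of f mod p form the cycle type of an element of G. Factoring f modulo the 2 such primes p <= 7 (skipping 2, 5, which divide the discriminant), each new pattern first appears at: mod 3: f = (x^5 + 2x + 1), pattern 5; mod 7: f = (x + 1)(x + 3)(x^3 + 3x^2 + 6x + 2), pattern 3+1+1. No other pattern occurs in this range, so the set of observed cycle types is {5, 3+1+1}. Among the candidates above, the only group containing elements of all these cycle types is A_5 (5T4) — each of C_5 (5T1), D_5 (5T2) lacks at least one of them. Hence G = A_5 (5T4), of order 60. The Galois group A_5 (5T4) has order 60, so the splitting field has degree 60 over Q.

60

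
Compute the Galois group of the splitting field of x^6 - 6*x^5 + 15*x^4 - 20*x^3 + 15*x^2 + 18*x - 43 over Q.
The polynomial f is an irreducible sextic over Q, so G = Gal(f/Q) is one of the 16 transitive subgroups 6T1, ..., 6T16 of S_6. The discriminant of f is 746496000000 = 864000^2, a perfect square, so G is contained in A_6. The transitive groups of degree 6 contained in A_6 are: A_4 (6T4, order 12), S_4 (6T7, order 24), (C_3 x C_3) : C_4 (6T10, order 36), PSL(2,5) (6T12, order 60), A_6 (6T15, order 360). By Dedekind's theorem, for a prime p not dividing disc(f) the degrees of the irreducible factors of f mod p form the cycle type of an element of G. Factoring f modulo the 6 such primes p <= 23 (skipping 2, 3, 5, which divide the discriminant), each new pattern first appears at: mod 7: f = (x + 2)(x^5 + 6x^4 + 3x^3 + 2x^2 + 4x + 3), pattern 5+1; mod 23: f = (x + 6)(x + 11)(x + 20)(x^3 + 3x^2 + 4x + 8), pattern 3+1+1+1. No other pattern occurs in this range, so the set of observed cycle types is {5+1, 3+1+1+1}. Among the candidates above, the only group containing elements of all these cycle types is A_6 (6T15) — each of A_4 (6T4), S_4 (6T7), (C_3 x C_3) : C_4 (6T10), PSL(2,5) (6T12) lacks at least one of them. Hence G = A_6 (6T15), of order 360.

6T15: A_6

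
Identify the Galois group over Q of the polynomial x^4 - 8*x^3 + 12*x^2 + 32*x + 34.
The polynomial is an irreducible quartic over Q and its discriminant is 53086208, which is not a perfect square, so the Galois group is not contained in A_4. The resolvent cubic y^3 - 12*y^2 - 392*y - 1568 has exactly one rational root, so the Galois group is C_4 or D_4. The quartic becomes reducible over Q(sqrt(disc)), so the group is C_4.

C_4 (order 4)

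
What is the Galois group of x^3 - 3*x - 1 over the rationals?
The polynomial is an irreducible cubic over Q and its discriminant is 81 = 9^2, a perfect square. For an irreducible cubic, a square discriminant forces the Galois group to be A_3, the cyclic group of order 3.

C_3 (also written C3)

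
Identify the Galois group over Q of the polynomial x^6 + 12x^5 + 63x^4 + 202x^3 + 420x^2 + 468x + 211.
6T14: PGL(2,5)

The polynomial f is an irreducible sextic over Q, so G = Gal(f/Q) is one of the 16 transitive subgroups 6T1, ..., 6T16 of S_6. The discriminant of f is -28010528989632, which is not a perfect square, so G is not contained in A_6. The transitive groups of degree 6 not contained in A_6 are: C_6 (6T1, order 6), S_3 (6T2, order 6), D_6 (6T3, order 12), C_3 x S_3 (6T5, order 18), A_4 x C_2 (6T6, order 24), S_4 (6T8, order 24), S_3 x S_3 (6T9, order 36), S_4 x C_2 (6T11, order 48), (S_3 x S_3) : C_2 (6T13, order 72), PGL(2,5) (6T14, order 120), S_6 (6T16, order 720). By Dedekind's theorem, for a prime p not dividing disc(f) the degrees of the irreducible factors of f mod p form the cycle type of an element of G. Factoring f modulo the 21 such primes p <= 89 (skipping 2, 3, 7, which divide the discriminant), each new pattern first appears at: mod 5: f = (x^6 + 2x^5 + 3x^4 + 2x^3 + 3x + 1), pattern 6; mod 11: f = (x + 6)(x^5 + 6x^4 + 5x^3 + 7x^2 + 4x + 4), pattern 5+1; mod 13: f = (x + 1)(x + 7)(x^4 + 4x^3 + 11x^2 + 8x + 6), pattern 4+1+1; mod 23: f = (x + 5)(x + 18)(x^2 + 3x + 11)(x^2 + 9x + 4), pattern 2+2+1+1; mod 43: f = (x^3 + 6x^2 + 12x + 39)(x^3 + 6x^2 + 15x + 1), pattern 3+3; mod 61: f = (x^2 + 32x + 5)(x^2 + 50x + 55)(x^2 + 52x + 56), pattern 2+2+2. No other pattern occurs in this range, so the set of observed cycle types is {6, 5+1, 4+1+1, 2+2+1+1, 3+3, 2+2+2}. The candidates containing elements of all these cycle types are PGL(2,5) (6T14) of order 120, S_6 (6T16) of order 720; the others are excluded. The observed types are precisely the cycle types that occur in PGL(2,5) (6T14) (apart from the identity). Each of the other remaining candidates has further cycle types, and by the Chebotarev density theorem the matching factorization patterns would occur for a proportion of primes equal to their share of the group: S_6 (6T16) additionally contains elements of type 4+2, 3+2+1, 3+1+1+1, 2+1+1+1+1 (265 of its 720 elements, about 37% of primes). None of the 21 primes tested shows any such pattern (for each of these groups the chance of that is below 10^-4), which rules them out. Hence G = PGL(2,5) (6T14), of order 120.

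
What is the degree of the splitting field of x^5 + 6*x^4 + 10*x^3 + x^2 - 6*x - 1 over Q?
The degree of the splitting field over Q equals the order of the Galois group, so first determine the group. The polynomial f is an irreducible quintic over Q, so G = Gal(f/Q) is a transitive subgroup of S_5: one of C_5 (5T1, order 5), D_5 (5T2, order 10), F_20 (5T3, order 20), A_5 (5T4, order 60) or S_5 (5T5, order 120). The discriminant of f is 14641 = 121^2, a perfect square, so G is contained in A_5. The transitive groups of degree 5 contained in A_5 are: C_5 (5T1, order 5), D_5 (5T2, order 10), A_5 (5T4, order 60). By Dedekind's theorem, for a prime p not dividing disc(f) the degrees of the irreducible factors of f mod p form the cycle type of an element of G. Factoring f modulo the 14 such primes p <= 47 (skipping 11, which divides the discriminant), each new pattern first appears at: mod 2: f = (x^5 + x^2 + 1), pattern 5; mod 23: f = (x + 10)(x + 13)(x + 14)(x + 18)(x + 20), pattern 1+1+1+1+1. No other pattern occurs in this range, so the set of observed cycle types is {5, 1+1+1+1+1}. The candidates containing elements of all these cycle types are C_5 (5T1) of order 5, D_5 (5T2) of order 10, A_5 (5T4) of order 60; the others are excluded. The observed types are precisely the cycle types that occur in C_5 (5T1). Each of the other remaining candidates has further cycle types, and by the Chebotarev density theorem the matching factorization patterns would occur for a proportion of primes equal to their share of the group: D_5 (5T2) additionally contains elements of type 2+2+1 (5 of its 10 elements, about 50% of primes); A_5 (5T4) additionally contains elements of type 3+1+1, 2+2+1 (35 of its 60 elements, about 58% of primes). None of the 14 primes tested shows any such pattern (for each of these groups the chance of that is below 10^-4), which rules them out. Hence G = C_5 (5T1), of order 5. The Galois group C_5 (5T1) has order 5, so the splitting field has degree 5 over Q.

5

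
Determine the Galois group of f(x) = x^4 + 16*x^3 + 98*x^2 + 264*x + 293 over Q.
The polynomial is an irreducible quartic over Q and its discriminant is 12845056 = 3584^2, a perfect square, so the Galois group is contained in A_4. The resolvent cubic y^3 - 98*y^2 + 3052*y - 29848 is irreducible over Q. An irreducible resolvent with square discriminant gives A_4.

A_4 (order 12)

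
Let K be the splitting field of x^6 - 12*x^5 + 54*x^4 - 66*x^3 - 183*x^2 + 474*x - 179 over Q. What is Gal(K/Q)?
The polynomial f is an irreducible sextic over Q, so G = Gal(f/Q) is one of the 16 transitive subgroups 6T1, ..., 6T16 of S_6. The discriminant of f is -153891765817344, which is not a perfect square, so G is not contained in A_6. The transitive groups of degree 6 not contained in A_6 are: C_6 (6T1, order 6), S_3 (6T2, order 6), D_6 (6T3, order 12), C_3 x S_3 (6T5, order 18), A_4 x C_2 (6T6, order 24), S_4 (6T8, order 24), S_3 x S_3 (6T9, order 36), S_4 x C_2 (6T11, order 48), (S_3 x S_3) : C_2 (6T13, order 72), PGL(2,5) (6T14, order 120), S_6 (6T16, order 720). By Dedekind's theorem, for a prime p not dividing disc(f) the degrees of the irreducible factors of f mod p form the cycle type of an element of G. Factoring f modulo the 33 such primes p <= 149 (skipping 2, 3, which divide the discriminant), each new pattern first appears at: mod 5: f = (x^3 + 3x + 3)(x^3 + 3x^2 + x + 2), pattern 3+3; mod 7: f = (x^6 + 2x^5 + 5x^4 + 4x^3 + 6x^2 + 5x + 3), pattern 6; mod 17: f = (x + 10)(x + 12)(x^2 + 7x + 3)(x^2 + 10x + 14), pattern 2+2+1+1; mod 19: f = (x + 1)(x + 2)(x + 8)(x + 13)(x^2 + 2x + 8), pattern 2+1+1+1+1; mod 71: f = (x^2 + 7x + 8)(x^2 + 17x + 48)(x^2 + 35x + 33), pattern 2+2+2. No other pattern occurs in this range, so the set of observed cycle types is {3+3, 6, 2+2+1+1, 2+1+1+1+1, 2+2+2}. The candidates containing elements of all these cycle types are A_4 x C_2 (6T6) of order 24, S_4 x C_2 (6T11) of order 48, (S_3 x S_3) : C_2 (6T13) of order 72, S_6 (6T16) of order 720; the others are excluded. The observed types are precisely the cycle types that occur in A_4 x C_2 (6T6) (apart from the identity). Each of the other remaining candidates has further cycle types, and by the Chebotarev density theorem the matching factorization patterns would occur for a proportion of primes equal to their share of the group: S_4 x C_2 (6T11) additionally contains elements of type 4+2, 4+1+1 (12 of its 48 elements, about 25% of primes); (S_3 x S_3) : C_2 (6T13) additionally contains elements of type 4+2, 3+2+1, 3+1+1+1 (34 of its 72 elements, about 47% of primes); S_6 (6T16) additionally contains elements of type 5+1, 4+2, 4+1+1, 3+2+1, 3+1+1+1 (484 of its 720 elements, about 67% of primes). None of the 33 primes tested shows any such pattern (for each of these groups the chance of that is below 10^-4), which rules them out. Hence G = A_4 x C_2 (6T6), of order 24.

6T6: A_4 x C_2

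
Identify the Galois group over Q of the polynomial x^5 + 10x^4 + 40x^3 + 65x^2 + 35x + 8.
F_20

The polynomial f is an irreducible quintic over Q, so G = Gal(f/Q) is a transitive subgroup of S_5: one of C_5 (5T1, order 5), D_5 (5T2, order 10), F_20 (5T3, order 20), A_5 (5T4, order 60) or S_5 (5T5, order 120). The discriminant of f is 158203125, which is not a perfect square, so G is not contained in A_5. The transitive groups of degree 5 not contained in A_5 are: F_20 (5T3, order 20), S_5 (5T5, order 120). By Dedekind's theorem, for a prime p not dividing disc(f) the degrees of the irreducible factors of f mod p form the cycle type of an element of G. Factoring f modulo the 18 such primes p <= 71 (skipping 3, 5, which divide the discriminant), each new pattern first appears at: mod 2: f = (x)(x^4 + x + 1), pattern 4+1; mod 11: f = (x^5 + 10x^4 + 7x^3 + 10x^2 + 2x + 8), pattern 5; mod 19: f = (x + 16)(x^2 + 15x + 8)(x^2 + 17x + 6), pattern 2+2+1; mod 41: f = (x + 11)(x + 14)(x + 17)(x + 20)(x + 30), pattern 1+1+1+1+1. No other pattern occurs in this range, so the set of observed cycle types is {4+1, 5, 2+2+1, 1+1+1+1+1}. The candidates containing elements of all these cycle types are F_20 (5T3) of order 20, S_5 (5T5) of order 120; the others are excluded. The observed types are precisely the cycle types that occur in F_20 (5T3). Each of the other remaining candidates has further cycle types, and by the Chebotarev density theorem the matching factorization patterns would occur for a proportion of primes equal to their share of the group: S_5 (5T5) additionally contains elements of type 3+2, 3+1+1, 2+1+1+1 (50 of its 120 elements, about 42% of primes). None of the 18 primes tested shows any such pattern (for each of these groups the chance of that is below 10^-4), which rules them out. Hence G = F_20 (5T3), of order 20.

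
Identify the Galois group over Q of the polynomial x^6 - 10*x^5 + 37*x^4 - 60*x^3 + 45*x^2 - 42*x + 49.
(S_3 x S_3) : C_2, the group 6T13 of order 72

The polynomial f is an irreducible sextic over Q, so G = Gal(f/Q) is one of the 16 transitive subgroups 6T1, ..., 6T16 of S_6. The discriminant of f is -147116032, which is not a perfect square, so G is not contained in A_6. The transitive groups of degree 6 not contained in A_6 are: C_6 (6T1, order 6), S_3 (6T2, order 6), D_6 (6T3, order 12), C_3 x S_3 (6T5, order 18), A_4 x C_2 (6T6, order 24), S_4 (6T8, order 24), S_3 x S_3 (6T9, order 36), S_4 x C_2 (6T11, order 48), (S_3 x S_3) : C_2 (6T13, order 72), PGL(2,5) (6T14, order 120), S_6 (6T16, order 720). By Dedekind's theorem, for a prime p not dividing disc(f) the degrees of the irreducible factors of f mod p form the cycle type of an element of G. Factoring f modulo the 28 such primes p <= 113 (skipping 2, 7, which divide the discriminant), each new pattern first appears at: mod 3: f = (x^6 + 2x^5 + x^4 + 1), pattern 6; mod 5: f = (x + 4)(x^2 + x + 1)(x^3 + 2x + 1), pattern 3+2+1; mod 11: f = (x^2 + 5x + 2)(x^4 + 7x^3 + 3x + 8), pattern 4+2; mod 17: f = (x^3 + 12x^2 + x + 6)(x^3 + 12x^2 + 11x + 11), pattern 3+3; mod 19: f = (x^2 + 11x + 2)(x^2 + 18x + 6)(x^2 + 18x + 12), pattern 2+2+2; mod 37: f = (x + 5)(x + 17)(x^2 + 15x + 28)(x^2 + 27x + 1), pattern 2+2+1+1; mod 41: f = (x + 5)(x + 13)(x + 18)(x^3 + 36x^2 + 33x + 19), pattern 3+1+1+1; mod 113: f = (x + 9)(x + 18)(x + 99)(x + 104)(x^2 + 99x + 87), pattern 2+1+1+1+1. No other pattern occurs in this range, so the set of observed cycle types is {6, 3+2+1, 4+2, 3+3, 2+2+2, 2+2+1+1, 3+1+1+1, 2+1+1+1+1}. The candidates containing elements of all these cycle types are (S_3 x S_3) : C_2 (6T13) of order 72, S_6 (6T16) of order 720; the others are excluded. The observed types are precisely the cycle types that occur in (S_3 x S_3) : C_2 (6T13) (apart from the identity). Each of the other remaining candidates has further cycle types, and by the Chebotarev density theorem the matching factorization patterns would occur for a proportion of primes equal to their share of the group: S_6 (6T16) additionally contains elements of type 5+1, 4+1+1 (234 of its 720 elements, about 32% of primes). None of the 28 primes tested shows any such pattern (for each of these groups the chance of that is below 10^-4), which rules them out. Hence G = (S_3 x S_3) : C_2 (6T13), of order 72.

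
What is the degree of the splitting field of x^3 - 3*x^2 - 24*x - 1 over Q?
3

The degree of the splitting field over Q equals the order of the Galois group, so first determine the group. The polynomial is an irreducible cubic over Q and its discriminant is 59049 = 243^2, a perfect square. For an irreducible cubic, a square discriminant forces the Galois group to be A_3, the cyclic group of order 3. The Galois group C_3 (3T1) has order 3, so the splitting field has degree 3 over Q.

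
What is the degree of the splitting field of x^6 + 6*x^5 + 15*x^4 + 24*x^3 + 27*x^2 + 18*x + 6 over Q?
12

The degree of the splitting field over Q equals the order of the Galois group, so first determine the group. The polynomial f is an irreducible sextic over Q, so G = Gal(f/Q) is one of the 16 transitive subgroups 6T1, ..., 6T16 of S_6. The discriminant of f is 1259712, which is not a perfect square, so G is not contained in A_6. The transitive groups of degree 6 not contained in A_6 are: C_6 (6T1, order 6), S_3 (6T2, order 6), D_6 (6T3, order 12), C_3 x S_3 (6T5, order 18), A_4 x C_2 (6T6, order 24), S_4 (6T8, order 24), S_3 x S_3 (6T9, order 36), S_4 x C_2 (6T11, order 48), (S_3 x S_3) : C_2 (6T13, order 72), PGL(2,5) (6T14, order 120), S_6 (6T16, order 720). By Dedekind's theorem, for a prime p not dividing disc(f) the degrees of the irreducible factors of f mod p form the cycle type of an element of G. Factoring f modulo the 79 such primes p <= 419 (skipping 2, 3, which divide the discriminant), each new pattern first appears at: mod 5: f = (x^6 + x^5 + 4x^3 + 2x^2 + 3x + 1), pattern 6; mod 7: f = (x^2 + 1)(x^2 + x + 4)(x^2 + 5x + 5), pattern 2+2+2; mod 11: f = (x + 3)(x + 7)(x^2 + 3)(x^2 + 7x + 9), pattern 2+2+1+1; mod 13: f = (x^3 + 3x^2 + 3x + 7)(x^3 + 3x^2 + 3x + 12), pattern 3+3; mod 97: f = (x + 19)(x + 28)(x + 32)(x + 49)(x + 73)(x + 96), pattern 1+1+1+1+1+1. No other pattern occurs in this range, so the set of observed cycle types is {6, 2+2+2, 2+2+1+1, 3+3, 1+1+1+1+1+1}. The candidates containing elements of all these cycle types are D_6 (6T3) of order 12, A_4 x C_2 (6T6) of order 24, S_3 x S_3 (6T9) of order 36, S_4 x C_2 (6T11) of order 48, (S_3 x S_3) : C_2 (6T13) of order 72, PGL(2,5) (6T14) of order 120, S_6 (6T16) of order 720; the others are excluded. The observed types are precisely the cycle types that occur in D_6 (6T3). Each of the other remaining candidates has further cycle types, and by the Chebotarev density theorem the matching factorization patterns would occur for a proportion of primes equal to their share of the group: A_4 x C_2 (6T6) additionally contains elements of type 2+1+1+1+1 (3 of its 24 elements, about 12% of primes); S_3 x S_3 (6T9) additionally contains elements of type 3+1+1+1 (4 of its 36 elements, about 11% of primes); S_4 x C_2 (6T11) additionally contains elements of type 4+2, 4+1+1, 2+1+1+1+1 (15 of its 48 elements, about 31% of primes); (S_3 x S_3) : C_2 (6T13) additionally contains elements of type 4+2, 3+2+1, 3+1+1+1, 2+1+1+1+1 (40 of its 72 elements, about 56% of primes); PGL(2,5) (6T14) additionally contains elements of type 5+1, 4+1+1 (54 of its 120 elements, about 45% of primes); S_6 (6T16) additionally contains elements of type 5+1, 4+2, 4+1+1, 3+2+1, 3+1+1+1, 2+1+1+1+1 (499 of its 720 elements, about 69% of primes). None of the 79 primes tested shows any such pattern (for each of these groups the chance of that is below 10^-4), which rules them out. Hence G = D_6 (6T3), of order 12. The Galois group D_6 (6T3) has order 12, so the splitting field has degree 12 over Q.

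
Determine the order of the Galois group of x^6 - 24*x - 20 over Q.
The degree of the splitting field over Q equals the order of the Galois group, so first determine the group. The polynomial f is an irreducible sextic over Q, so G = Gal(f/Q) is one of the 16 transitive subgroups 6T1, ..., 6T16 of S_6. The discriminant of f is 746496000000 = 864000^2, a perfect square, so G is contained in A_6. The transitive groups of degree 6 contained in A_6 are: A_4 (6T4, order 12), S_4 (6T7, order 24), (C_3 x C_3) : C_4 (6T10, order 36), PSL(2,5) (6T12, order 60), A_6 (6T15, order 360). By Dedekind's theorem, for a prime p not dividing disc(f) the degrees of the irreducible factors of f mod p form the cycle type of an element of G. Factoring f modulo the 6 such primes p <= 23 (skipping 2, 3, 5, which divide the discriminant), each new pattern first appears at: mod 7: f = (x + 4)(x^5 + 3x^4 + 2x^3 + 6x^2 + 4x + 2), pattern 5+1; mod 23: f = (x + 2)(x + 11)(x + 16)(x^3 + 17x^2 + 13x + 7), pattern 3+1+1+1. No other pattern occurs in this range, so the set of observed cycle types is {5+1, 3+1+1+1}. Among the candidates above, the only group containing elements of all these cycle types is A_6 (6T15) — each of A_4 (6T4), S_4 (6T7), (C_3 x C_3) : C_4 (6T10), PSL(2,5) (6T12) lacks at least one of them. Hence G = A_6 (6T15), of order 360. The Galois group A_6 (6T15) has order 360, so the splitting field has degree 360 over Q.

360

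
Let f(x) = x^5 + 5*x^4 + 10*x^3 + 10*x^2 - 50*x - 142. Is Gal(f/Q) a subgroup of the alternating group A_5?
Yes

The polynomial is irreducible of degree 5 over Q. Its discriminant is 58564000000 = 242000^2, a perfect square. A Galois group lies in the alternating group exactly when the discriminant is a square in Q, so the Galois group (A_5) is contained in A_5.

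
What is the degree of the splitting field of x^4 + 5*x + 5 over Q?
4

The degree of the splitting field over Q equals the order of the Galois group, so first determine the group. The polynomial is an irreducible quartic over Q and its discriminant is 15125, which is not a perfect square, so the Galois group is not contained in A_4. The resolvent cubic y^3 - 20*y - 25 has exactly one rational root, so the Galois group is C_4 or D_4. The quartic becomes reducible over Q(sqrt(disc)), so the group is C_4. The Galois group C_4 (4T1) has order 4, so the splitting field has degree 4 over Q.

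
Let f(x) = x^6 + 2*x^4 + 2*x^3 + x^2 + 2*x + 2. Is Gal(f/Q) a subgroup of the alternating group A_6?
No

The polynomial is irreducible of degree 6 over Q. Its discriminant is -187648, which is not a perfect square. A Galois group lies in the alternating group exactly when the discriminant is a square in Q, so the Galois group ((S_3 x S_3) : C_2) is not contained in A_6.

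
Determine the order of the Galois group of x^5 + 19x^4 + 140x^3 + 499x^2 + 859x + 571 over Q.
The degree of the splitting field over Q equals the order of the Galois group, so first determine the group. The polynomial f is an irreducible quintic over Q, so G = Gal(f/Q) is a transitive subgroup of S_5: one of C_5 (5T1, order 5), D_5 (5T2, order 10), F_20 (5T3, order 20), A_5 (5T4, order 60) or S_5 (5T5, order 120). The discriminant of f is 14641 = 121^2, a perfect square, so G is contained in A_5. The transitive groups of degree 5 contained in A_5 are: C_5 (5T1, order 5), D_5 (5T2, order 10), A_5 (5T4, order 60). By Dedekind's theorem, for a prime p not dividing disc(f) the degrees of the irreducible factors of f mod p form the cycle type of an element of G. Factoring f modulo the 14 such primes p <= 47 (skipping 11, which divides the discriminant), each new pattern first appears at: mod 2: f = (x^5 + x^4 + x^2 + x + 1), pattern 5; mod 23: f = (x + 8)(x + 10)(x + 14)(x + 15)(x + 18), pattern 1+1+1+1+1. No other pattern occurs in this range, so the set of observed cycle types is {5, 1+1+1+1+1}. The candidates containing elements of all these cycle types are C_5 (5T1) of order 5, D_5 (5T2) of order 10, A_5 (5T4) of order 60; the others are excluded. The observed types are precisely the cycle types that occur in C_5 (5T1). Each of the other remaining candidates has further cycle types, and by the Chebotarev density theorem the matching factorization patterns would occur for a proportion of primes equal to their share of the group: D_5 (5T2) additionally contains elements of type 2+2+1 (5 of its 10 elements, about 50% of primes); A_5 (5T4) additionally contains elements of type 3+1+1, 2+2+1 (35 of its 60 elements, about 58% of primes). None of the 14 primes tested shows any such pattern (for each of these groups the chance of that is below 10^-4), which rules them out. Hence G = C_5 (5T1), of order 5. The Galois group C_5 (5T1) has order 5, so the splitting field has degree 5 over Q.

5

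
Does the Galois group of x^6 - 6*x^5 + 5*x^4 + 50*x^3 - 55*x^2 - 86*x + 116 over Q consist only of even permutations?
The polynomial is irreducible of degree 6 over Q. Its discriminant is 38875225000000 = 6235000^2, a perfect square. A Galois group lies in the alternating group exactly when the discriminant is a square in Q, so the Galois group ((C_3 x C_3) : C_4) is contained in A_6.

Yes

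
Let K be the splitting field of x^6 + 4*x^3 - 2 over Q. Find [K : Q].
The degree of the splitting field over Q equals the order of the Galois group, so first determine the group. The polynomial f is an irreducible sextic over Q, so G = Gal(f/Q) is one of the 16 transitive subgroups 6T1, ..., 6T16 of S_6. The discriminant of f is 40310784, which is not a perfect square, so G is not contained in A_6. The transitive groups of degree 6 not contained in A_6 are: C_6 (6T1, order 6), S_3 (6T2, order 6), D_6 (6T3, order 12), C_3 x S_3 (6T5, order 18), A_4 x C_2 (6T6, order 24), S_4 (6T8, order 24), S_3 x S_3 (6T9, order 36), S_4 x C_2 (6T11, order 48), (S_3 x S_3) : C_2 (6T13, order 72), PGL(2,5) (6T14, order 120), S_6 (6T16, order 720). By Dedekind's theorem, for a prime p not dividing disc(f) the degrees of the irreducible factors of f mod p form the cycle type of an element of G. Factoring f modulo the 14 such primes p <= 53 (skipping 2, 3, which divide the discriminant), each new pattern first appears at: mod 5: f = (x + 1)(x + 2)(x^2 + 3x + 4)(x^2 + 4x + 1), pattern 2+2+1+1; mod 7: f = (x^6 + 4x^3 + 5), pattern 6; mod 19: f = (x + 4)(x + 6)(x + 9)(x^3 + 16), pattern 3+1+1+1; mod 31: f = (x^2 + 2x + 11)(x^2 + 10x + 27)(x^2 + 19x + 24), pattern 2+2+2; mod 43: f = (x^3 + 9)(x^3 + 38), pattern 3+3. No other pattern occurs in this range, so the set of observed cycle types is {2+2+1+1, 6, 3+1+1+1, 2+2+2, 3+3}. The candidates containing elements of all these cycle types are S_3 x S_3 (6T9) of order 36, (S_3 x S_3) : C_2 (6T13) of order 72, S_6 (6T16) of order 720; the others are excluded. The observed types are precisely the cycle types that occur in S_3 x S_3 (6T9) (apart from the identity). Each of the other remaining candidates has further cycle types, and by the Chebotarev density theorem the matching factorization patterns would occur for a proportion of primes equal to their share of the group: (S_3 x S_3) : C_2 (6T13) additionally contains elements of type 4+2, 3+2+1, 2+1+1+1+1 (36 of its 72 elements, about 50% of primes); S_6 (6T16) additionally contains elements of type 5+1, 4+2, 4+1+1, 3+2+1, 2+1+1+1+1 (459 of its 720 elements, about 64% of primes). None of the 14 primes tested shows any such pattern (for each of these groups the chance of that is below 10^-4), which rules them out. Hence G = S_3 x S_3 (6T9), of order 36. The Galois group S_3 x S_3 (6T9) has order 36, so the splitting field has degree 36 over Q.

36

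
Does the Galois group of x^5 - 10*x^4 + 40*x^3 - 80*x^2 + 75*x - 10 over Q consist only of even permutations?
The polynomial is irreducible of degree 5 over Q. Its discriminant is 64000000 = 8000^2, a perfect square. A Galois group lies in the alternating group exactly when the discriminant is a square in Q, so the Galois group (D_5) is contained in A_5.

Yes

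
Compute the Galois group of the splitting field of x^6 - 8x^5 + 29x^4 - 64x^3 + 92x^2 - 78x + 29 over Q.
6T1: C_6

The polynomial f is an irreducible sextic over Q, so G = Gal(f/Q) is one of the 16 transitive subgroups 6T1, ..., 6T16 of S_6. The discriminant of f is -1075648, which is not a perfect square, so G is not contained in A_6. The transitive groups of degree 6 not contained in A_6 are: C_6 (6T1, order 6), S_3 (6T2, order 6), D_6 (6T3, order 12), C_3 x S_3 (6T5, order 18), A_4 x C_2 (6T6, order 24), S_4 (6T8, order 24), S_3 x S_3 (6T9, order 36), S_4 x C_2 (6T11, order 48), (S_3 x S_3) : C_2 (6T13, order 72), PGL(2,5) (6T14, order 120), S_6 (6T16, order 720). By Dedekind's theorem, for a prime p not dividing disc(f) the degrees of the irreducible factors of f mod p form the cycle type of an element of G. Factoring f modulo the 37 such primes p <= 167 (skipping 2, 7, which divide the discriminant), each new pattern first appears at: mod 3: f = (x^6 + x^5 + 2x^4 + 2x^3 + 2x^2 + 2), pattern 6; mod 11: f = (x^3 + 5x^2 + 9x + 8)(x^3 + 9x^2 + 8x + 5), pattern 3+3; mod 13: f = (x^2 + 8)(x^2 + 2x + 9)(x^2 + 3x + 6), pattern 2+2+2; mod 29: f = (x)(x + 10)(x + 11)(x + 13)(x + 19)(x + 26), pattern 1+1+1+1+1+1. No other pattern occurs in this range, so the set of observed cycle types is {6, 3+3, 2+2+2, 1+1+1+1+1+1}. The candidates containing elements of all these cycle types are C_6 (6T1) of order 6, D_6 (6T3) of order 12, C_3 x S_3 (6T5) of order 18, A_4 x C_2 (6T6) of order 24, S_3 x S_3 (6T9) of order 36, S_4 x C_2 (6T11) of order 48, (S_3 x S_3) : C_2 (6T13) of order 72, PGL(2,5) (6T14) of order 120, S_6 (6T16) of order 720; the others are excluded. The observed types are precisely the cycle types that occur in C_6 (6T1). Each of the other remaining candidates has further cycle types, and by the Chebotarev density theorem the matching factorization patterns would occur for a proportion of primes equal to their share of the group: D_6 (6T3) additionally contains elements of type 2+2+1+1 (3 of its 12 elements, about 25% of primes); C_3 x S_3 (6T5) additionally contains elements of type 3+1+1+1 (4 of its 18 elements, about 22% of primes); A_4 x C_2 (6T6) additionally contains elements of type 2+2+1+1, 2+1+1+1+1 (6 of its 24 elements, about 25% of primes); S_3 x S_3 (6T9) additionally contains elements of type 3+1+1+1, 2+2+1+1 (13 of its 36 elements, about 36% of primes); S_4 x C_2 (6T11) additionally contains elements of type 4+2, 4+1+1, 2+2+1+1, 2+1+1+1+1 (24 of its 48 elements, about 50% of primes); (S_3 x S_3) : C_2 (6T13) additionally contains elements of type 4+2, 3+2+1, 3+1+1+1, 2+2+1+1, 2+1+1+1+1 (49 of its 72 elements, about 68% of primes); PGL(2,5) (6T14) additionally contains elements of type 5+1, 4+1+1, 2+2+1+1 (69 of its 120 elements, about 58% of primes); S_6 (6T16) additionally contains elements of type 5+1, 4+2, 4+1+1, 3+2+1, 3+1+1+1, 2+2+1+1, 2+1+1+1+1 (544 of its 720 elements, about 76% of primes). None of the 37 primes tested shows any such pattern (for each of these groups the chance of that is below 10^-4), which rules them out. Hence G = C_6 (6T1), of order 6.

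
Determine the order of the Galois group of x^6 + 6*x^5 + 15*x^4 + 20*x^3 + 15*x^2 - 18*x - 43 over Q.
360

The degree of the splitting field over Q equals the order of the Galois group, so first determine the group. The polynomial f is an irreducible sextic over Q, so G = Gal(f/Q) is one of the 16 transitive subgroups 6T1, ..., 6T16 of S_6. The discriminant of f is 746496000000 = 864000^2, a perfect square, so G is contained in A_6. The transitive groups of degree 6 contained in A_6 are: A_4 (6T4, order 12), S_4 (6T7, order 24), (C_3 x C_3) : C_4 (6T10, order 36), PSL(2,5) (6T12, order 60), A_6 (6T15, order 360). By Dedekind's theorem, for a prime p not dividing disc(f) the degrees of the irreducible factors of f mod p form the cycle type of an element of G. Factoring f modulo the 6 such primes p <= 23 (skipping 2, 3, 5, which divide the discriminant), each new pattern first appears at: mod 7: f = (x + 5)(x^5 + x^4 + 3x^3 + 5x^2 + 4x + 4), pattern 5+1; mod 23: f = (x + 3)(x + 12)(x + 17)(x^3 + 20x^2 + 4x + 15), pattern 3+1+1+1. No other pattern occurs in this range, so the set of observed cycle types is {5+1, 3+1+1+1}. Among the candidates above, the only group containing elements of all these cycle types is A_6 (6T15) — each of A_4 (6T4), S_4 (6T7), (C_3 x C_3) : C_4 (6T10), PSL(2,5) (6T12) lacks at least one of them. Hence G = A_6 (6T15), of order 360. The Galois group A_6 (6T15) has order 360, so the splitting field has degree 360 over Q.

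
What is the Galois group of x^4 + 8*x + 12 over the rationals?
4T4: A_4

The polynomial is an irreducible quartic over Q and its discriminant is 331776 = 576^2, a perfect square, so the Galois group is contained in A_4. The resolvent cubic y^3 - 48*y - 64 is irreducible over Q. An irreducible resolvent with square discriminant gives A_4.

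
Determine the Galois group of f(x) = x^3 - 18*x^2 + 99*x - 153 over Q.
The polynomial is an irreducible cubic over Q and its discriminant is 729 = 27^2, a perfect square. For an irreducible cubic, a square discriminant forces the Galois group to be A_3, the cyclic group of order 3.

C_3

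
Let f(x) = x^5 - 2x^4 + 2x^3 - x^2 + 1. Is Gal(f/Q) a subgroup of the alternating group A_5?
Yes

The polynomial is irreducible of degree 5 over Q. Its discriminant is 2209 = 47^2, a perfect square. A Galois group lies in the alternating group exactly when the discriminant is a square in Q, so the Galois group (D_5) is contained in A_5.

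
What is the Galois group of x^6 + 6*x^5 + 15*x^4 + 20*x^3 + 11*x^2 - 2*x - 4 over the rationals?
6T7: S_4

The polynomial f is an irreducible sextic over Q, so G = Gal(f/Q) is one of the 16 transitive subgroups 6T1, ..., 6T16 of S_6. The discriminant of f is 3356224 = 1832^2, a perfect square, so G is contained in A_6. The transitive groups of degree 6 contained in A_6 are: A_4 (6T4, order 12), S_4 (6T7, order 24), (C_3 x C_3) : C_4 (6T10, order 36), PSL(2,5) (6T12, order 60), A_6 (6T15, order 360). By Dedekind's theorem, for a prime p not dividing disc(f) the degrees of the irreducible factors of f mod p form the cycle type of an element of G. Factoring f modulo the 79 such primes p <= 419 (skipping 2, 229, which divide the discriminant), each new pattern first appears at: mod 3: f = (x^3 + x^2 + x + 2)(x^3 + 2x^2 + 1), pattern 3+3; mod 7: f = (x^2 + 2x + 5)(x^4 + 4x^3 + 2x^2 + 3x + 2), pattern 4+2; mod 23: f = (x + 10)(x + 15)(x^2 + x + 18)(x^2 + 3x + 20), pattern 2+2+1+1; mod 193: f = (x + 88)(x + 91)(x + 94)(x + 101)(x + 104)(x + 107), pattern 1+1+1+1+1+1. No other pattern occurs in this range, so the set of observed cycle types is {3+3, 4+2, 2+2+1+1, 1+1+1+1+1+1}. The candidates containing elements of all these cycle types are S_4 (6T7) of order 24, (C_3 x C_3) : C_4 (6T10) of order 36, A_6 (6T15) of order 360; the others are excluded. The observed types are precisely the cycle types that occur in S_4 (6T7). Each of the other remaining candidates has further cycle types, and by the Chebotarev density theorem the matching factorization patterns would occur for a proportion of primes equal to their share of the group: (C_3 x C_3) : C_4 (6T10) additionally contains elements of type 3+1+1+1 (4 of its 36 elements, about 11% of primes); A_6 (6T15) additionally contains elements of type 5+1, 3+1+1+1 (184 of its 360 elements, about 51% of primes). None of the 79 primes tested shows any such pattern (for each of these groups the chance of that is below 10^-4), which rules them out. Hence G = S_4 (6T7), of order 24.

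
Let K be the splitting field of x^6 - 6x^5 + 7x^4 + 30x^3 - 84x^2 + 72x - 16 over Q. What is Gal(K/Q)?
S_4

The polynomial f is an irreducible sextic over Q, so G = Gal(f/Q) is one of the 16 transitive subgroups 6T1, ..., 6T16 of S_6. The discriminant of f is 454513278976 = 674176^2, a perfect square, so G is contained in A_6. The transitive groups of degree 6 contained in A_6 are: A_4 (6T4, order 12), S_4 (6T7, order 24), (C_3 x C_3) : C_4 (6T10, order 36), PSL(2,5) (6T12, order 60), A_6 (6T15, order 360). By Dedekind's theorem, for a prime p not dividing disc(f) the degrees of the irreducible factors of f mod p form the cycle type of an element of G. Factoring f modulo the 79 such primes p <= 421 (skipping 2, 23, 229, which divide the discriminant), each new pattern first appears at: mod 3: f = (x^3 + x^2 + x + 2)(x^3 + 2x^2 + x + 1), pattern 3+3; mod 7: f = (x^2 + 4x + 1)(x^4 + 4x^3 + 4x^2 + 3x + 5), pattern 4+2; mod 29: f = (x + 11)(x + 19)(x^2 + 23x + 21)(x^2 + 28x + 10), pattern 2+2+1+1; mod 193: f = (x + 56)(x + 63)(x + 83)(x + 96)(x + 128)(x + 147), pattern 1+1+1+1+1+1. No other pattern occurs in this range, so the set of observed cycle types is {3+3, 4+2, 2+2+1+1, 1+1+1+1+1+1}. The candidates containing elements of all these cycle types are S_4 (6T7) of order 24, (C_3 x C_3) : C_4 (6T10) of order 36, A_6 (6T15) of order 360; the others are excluded. The observed types are precisely the cycle types that occur in S_4 (6T7). Each of the other remaining candidates has further cycle types, and by the Chebotarev density theorem the matching factorization patterns would occur for a proportion of primes equal to their share of the group: (C_3 x C_3) : C_4 (6T10) additionally contains elements of type 3+1+1+1 (4 of its 36 elements, about 11% of primes); A_6 (6T15) additionally contains elements of type 5+1, 3+1+1+1 (184 of its 360 elements, about 51% of primes). None of the 79 primes tested shows any such pattern (for each of these groups the chance of that is below 10^-4), which rules them out. Hence G = S_4 (6T7), of order 24.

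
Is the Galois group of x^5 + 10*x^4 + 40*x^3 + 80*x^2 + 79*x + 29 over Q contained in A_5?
No

The polynomial is irreducible of degree 5 over Q. Its discriminant is 2869, which is not a perfect square. A Galois group lies in the alternating group exactly when the discriminant is a square in Q, so the Galois group (S_5) is not contained in A_5.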